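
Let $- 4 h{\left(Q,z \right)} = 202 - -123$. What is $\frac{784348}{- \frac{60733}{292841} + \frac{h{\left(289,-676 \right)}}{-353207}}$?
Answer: $- \frac{324511407468425104}{85710109599} \approx -3.7862 \cdot 10^{6}$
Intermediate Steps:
$h{\left(Q,z \right)} = - \frac{325}{4}$ ($h{\left(Q,z \right)} = - \frac{202 - -123}{4} = - \frac{202 + 123}{4} = \left(- \frac{1}{4}\right) 325 = - \frac{325}{4}$)
$\frac{784348}{- \frac{60733}{292841} + \frac{h{\left(289,-676 \right)}}{-353207}} = \frac{784348}{- \frac{60733}{292841} - \frac{325}{4 \left(-353207\right)}} = \frac{784348}{\left(-60733\right) \frac{1}{292841} - - \frac{325}{1412828}} = \frac{784348}{- \frac{60733}{292841} + \frac{325}{1412828}} = \frac{784348}{- \frac{85710109599}{413733964348}} = 784348 \left(- \frac{413733964348}{85710109599}\right) = - \frac{324511407468425104}{85710109599}$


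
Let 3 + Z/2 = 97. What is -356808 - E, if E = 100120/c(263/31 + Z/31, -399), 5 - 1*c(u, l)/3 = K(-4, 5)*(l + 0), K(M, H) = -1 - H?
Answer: -2557142816/7167 ≈ -3.5679e+5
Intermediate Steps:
Z = 188 (Z = -6 + 2*97 = -6 + 194 = 188)
c(u, l) = 15 + 18*l (c(u, l) = 15 - 3*(-1 - 1*5)*(l + 0) = 15 - 3*(-1 - 5)*l = 15 - (-18)*l = 15 + 18*l)
E = -100120/7167 (E = 100120/(15 + 18*(-399)) = 100120/(15 - 7182) = 100120/(-7167) = 100120*(-1/7167) = -100120/7167 ≈ -13.970)
-356808 - E = -356808 - 1*(-100120/7167) = -356808 + 100120/7167 = -2557142816/7167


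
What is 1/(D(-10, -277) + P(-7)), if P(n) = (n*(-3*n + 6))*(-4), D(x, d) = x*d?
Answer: 1/3526 ≈ 0.00028361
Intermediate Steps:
D(x, d) = d*x
P(n) = -4*n*(6 - 3*n) (P(n) = (n*(6 - 3*n))*(-4) = -4*n*(6 - 3*n))
1/(D(-10, -277) + P(-7)) = 1/(-277*(-10) + 12*(-7)*(-2 - 7)) = 1/(2770 + 12*(-7)*(-9)) = 1/(2770 + 756) = 1/3526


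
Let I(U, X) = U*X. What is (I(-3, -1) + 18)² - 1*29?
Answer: 412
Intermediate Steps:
(I(-3, -1) + 18)² - 1*29 = (-3*(-1) + 18)² - 1*29 = (3 + 18)² - 29 = 21² - 29 = 441 - 29 = 412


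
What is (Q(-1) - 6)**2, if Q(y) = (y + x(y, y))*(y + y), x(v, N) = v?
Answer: 4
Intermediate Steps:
Q(y) = 4*y**2 (Q(y) = (y + y)*(y + y) = (2*y)*(2*y) = 4*y**2)
(Q(-1) - 6)**2 = (4*(-1)**2 - 6)**2 = (4*1 - 6)**2 = (4 - 6)**2 = (-2)**2 = 4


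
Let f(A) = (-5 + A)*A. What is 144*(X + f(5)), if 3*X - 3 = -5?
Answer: -96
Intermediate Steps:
X = -2/3 (X = 1 + (1/3)*(-5) = 1 - 5/3 = -2/3 ≈ -0.66667)
f(A) = A*(-5 + A)
144*(X + f(5)) = 144*(-2/3 + 5*(-5 + 5)) = 144*(-2/3 + 5*0) = 144*(-2/3 + 0) = 144*(-2/3) = -96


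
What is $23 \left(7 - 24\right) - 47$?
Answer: $-438$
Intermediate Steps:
$23 \left(7 - 24\right) - 47 = 23 \left(-17\right) - 47 = -391 - 47 = -438$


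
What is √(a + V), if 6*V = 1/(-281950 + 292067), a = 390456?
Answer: √1438726031779326/60702 ≈ 624.87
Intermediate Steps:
V = 1/60702 (V = 1/(6*(-281950 + 292067)) = (⅙)/10117 = (⅙)*(1/10117) = 1/60702 ≈ 1.6474e-5)
√(a + V) = √(390456 + 1/60702) = √(23701460113/60702) = √1438726031779326/60702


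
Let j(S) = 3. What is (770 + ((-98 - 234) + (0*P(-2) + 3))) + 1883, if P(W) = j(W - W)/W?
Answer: 2324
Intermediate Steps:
P(W) = 3/W
(770 + ((-98 - 234) + (0*P(-2) + 3))) + 1883 = (770 + ((-98 - 234) + (0*(3/(-2)) + 3))) + 1883 = (770 + (-332 + (0*(3*(-½)) + 3))) + 1883 = (770 + (-332 + (0*(-3/2) + 3))) + 1883 = (770 + (-332 + (0 + 3))) + 1883 = (770 + (-332 + 3)) + 1883 = (770 - 329) + 1883 = 441 + 1883 = 2324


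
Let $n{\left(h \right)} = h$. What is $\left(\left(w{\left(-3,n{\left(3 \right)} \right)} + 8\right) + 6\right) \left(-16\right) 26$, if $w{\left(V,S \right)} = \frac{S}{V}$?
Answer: $-5408$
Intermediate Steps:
$\left(\left(w{\left(-3,n{\left(3 \right)} \right)} + 8\right) + 6\right) \left(-16\right) 26 = \left(\left(\frac{3}{-3} + 8\right) + 6\right) \left(-16\right) 26 = \left(\left(3 \left(- \frac{1}{3}\right) + 8\right) + 6\right) \left(-16\right) 26 = \left(\left(-1 + 8\right) + 6\right) \left(-16\right) 26 = \left(7 + 6\right) \left(-16\right) 26 = 13 \left(-16\right) 26 = \left(-208\right) 26 = -5408$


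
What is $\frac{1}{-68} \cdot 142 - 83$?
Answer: $- \frac{2893}{34} \approx -85.088$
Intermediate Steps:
$\frac{1}{-68} \cdot 142 - 83 = \left(- \frac{1}{68}\right) 142 - 83 = - \frac{71}{34} - 83 = - \frac{2893}{34}$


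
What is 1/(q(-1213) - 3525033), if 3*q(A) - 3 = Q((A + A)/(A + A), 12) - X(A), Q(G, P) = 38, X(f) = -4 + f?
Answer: -3/10573841 ≈ -2.8372e-7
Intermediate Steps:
q(A) = 15 - A/3 (q(A) = 1 + (38 - (-4 + A))/3 = 1 + (38 + (4 - A))/3 = 1 + (42 - A)/3 = 1 + (14 - A/3) = 15 - A/3)
1/(q(-1213) - 3525033) = 1/((15 - ⅓*(-1213)) - 3525033) = 1/((15 + 1213/3) - 3525033) = 1/(1258/3 - 3525033) = 1/(-10573841/3) = -3/10573841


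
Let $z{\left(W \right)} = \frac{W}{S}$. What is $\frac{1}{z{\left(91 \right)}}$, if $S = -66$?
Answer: $- \frac{66}{91} \approx -0.72528$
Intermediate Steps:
$z{\left(W \right)} = - \frac{W}{66}$ ($z{\left(W \right)} = \frac{W}{-66} = W \left(- \frac{1}{66}\right) = - \frac{W}{66}$)
$\frac{1}{z{\left(91 \right)}} = \frac{1}{\left(- \frac{1}{66}\right) 91} = \frac{1}{- \frac{91}{66}} = - \frac{66}{91}$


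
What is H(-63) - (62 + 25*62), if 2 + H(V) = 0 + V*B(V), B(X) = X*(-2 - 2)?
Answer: -17490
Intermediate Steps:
B(X) = -4*X (B(X) = X*(-4) = -4*X)
H(V) = -2 - 4*V² (H(V) = -2 + (0 + V*(-4*V)) = -2 + (0 - 4*V²) = -2 - 4*V²)
H(-63) - (62 + 25*62) = (-2 - 4*(-63)²) - (62 + 25*62) = (-2 - 4*3969) - (62 + 1550) = (-2 - 15876) - 1*1612 = -15878 - 1612 = -17490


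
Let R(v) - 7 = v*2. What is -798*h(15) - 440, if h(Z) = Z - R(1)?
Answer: -5228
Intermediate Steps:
R(v) = 7 + 2*v (R(v) = 7 + v*2 = 7 + 2*v)
h(Z) = -9 + Z (h(Z) = Z - (7 + 2*1) = Z - (7 + 2) = Z - 1*9 = Z - 9 = -9 + Z)
-798*h(15) - 440 = -798*(-9 + 15) - 440 = -798*6 - 440 = -4788 - 440 = -5228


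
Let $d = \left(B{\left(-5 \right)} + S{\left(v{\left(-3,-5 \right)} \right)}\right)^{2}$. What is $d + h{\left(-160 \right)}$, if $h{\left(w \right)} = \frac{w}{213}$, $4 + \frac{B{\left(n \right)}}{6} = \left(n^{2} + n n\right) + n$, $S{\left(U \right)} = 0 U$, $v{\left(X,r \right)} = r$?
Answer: $\frac{12889748}{213} \approx 60515.0$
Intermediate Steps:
$S{\left(U \right)} = 0$
$B{\left(n \right)} = -24 + 6 n + 12 n^{2}$ ($B{\left(n \right)} = -24 + 6 \left(\left(n^{2} + n n\right) + n\right) = -24 + 6 \left(\left(n^{2} + n^{2}\right) + n\right) = -24 + 6 \left(2 n^{2} + n\right) = -24 + 6 \left(n + 2 n^{2}\right) = -24 + \left(6 n + 12 n^{2}\right) = -24 + 6 n + 12 n^{2}$)
$h{\left(w \right)} = \frac{w}{213}$ ($h{\left(w \right)} = w \frac{1}{213} = \frac{w}{213}$)
$d = 60516$ ($d = \left(\left(-24 + 6 \left(-5\right) + 12 \left(-5\right)^{2}\right) + 0\right)^{2} = \left(\left(-24 - 30 + 12 \cdot 25\right) + 0\right)^{2} = \left(\left(-24 - 30 + 300\right) + 0\right)^{2} = \left(246 + 0\right)^{2} = 246^{2} = 60516$)
$d + h{\left(-160 \right)} = 60516 + \frac{1}{213} \left(-160\right) = 60516 - \frac{160}{213} = \frac{12889748}{213}$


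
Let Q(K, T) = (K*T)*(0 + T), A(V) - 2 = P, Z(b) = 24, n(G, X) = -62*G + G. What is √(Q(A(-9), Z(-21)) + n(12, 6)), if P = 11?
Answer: 2*√1689 ≈ 82.195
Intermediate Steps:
n(G, X) = -61*G
A(V) = 13 (A(V) = 2 + 11 = 13)
Q(K, T) = K*T² (Q(K, T) = (K*T)*T = K*T²)
√(Q(A(-9), Z(-21)) + n(12, 6)) = √(13*24² - 61*12) = √(13*576 - 732) = √(7488 - 732) = √6756 = 2*√1689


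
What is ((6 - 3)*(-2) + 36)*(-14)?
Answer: -420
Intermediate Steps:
((6 - 3)*(-2) + 36)*(-14) = (3*(-2) + 36)*(-14) = (-6 + 36)*(-14) = 30*(-14) = -420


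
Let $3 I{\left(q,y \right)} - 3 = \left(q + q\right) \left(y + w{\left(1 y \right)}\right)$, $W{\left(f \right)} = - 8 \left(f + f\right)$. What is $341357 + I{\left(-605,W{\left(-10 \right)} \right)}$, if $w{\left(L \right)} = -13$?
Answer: $282068$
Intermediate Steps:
$W{\left(f \right)} = - 16 f$ ($W{\left(f \right)} = - 8 \cdot 2 f = - 16 f$)
$I{\left(q,y \right)} = 1 + \frac{2 q \left(-13 + y\right)}{3}$ ($I{\left(q,y \right)} = 1 + \frac{\left(q + q\right) \left(y - 13\right)}{3} = 1 + \frac{2 q \left(-13 + y\right)}{3}$)
$341357 + I{\left(-605,W{\left(-10 \right)} \right)} = 341357 + \left(1 - - \frac{15730}{3} + \frac{2}{3} \left(-605\right) \left(\left(-16\right) \left(-10\right)\right)\right) = 341357 + \left(1 + \frac{15730}{3} + \frac{2}{3} \left(-605\right) 160\right) = 341357 + \left(1 + \frac{15730}{3} - \frac{193600}{3}\right) = 341357 - 59289 = 282068$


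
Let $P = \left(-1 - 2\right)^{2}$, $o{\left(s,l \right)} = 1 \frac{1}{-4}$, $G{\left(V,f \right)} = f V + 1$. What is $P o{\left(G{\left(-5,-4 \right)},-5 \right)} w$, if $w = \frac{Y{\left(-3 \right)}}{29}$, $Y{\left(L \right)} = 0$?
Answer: $0$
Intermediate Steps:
$G{\left(V,f \right)} = 1 + V f$ ($G{\left(V,f \right)} = V f + 1 = 1 + V f$)
$o{\left(s,l \right)} = - \frac{1}{4}$ ($o{\left(s,l \right)} = 1 \left(- \frac{1}{4}\right) = - \frac{1}{4}$)
$P = 9$ ($P = \left(-3\right)^{2} = 9$)
$w = 0$ ($w = \frac{0}{29} = 0 \cdot \frac{1}{29} = 0$)
$P o{\left(G{\left(-5,-4 \right)},-5 \right)} w = 9 \left(- \frac{1}{4}\right) 0 = \left(- \frac{9}{4}\right) 0 = 0$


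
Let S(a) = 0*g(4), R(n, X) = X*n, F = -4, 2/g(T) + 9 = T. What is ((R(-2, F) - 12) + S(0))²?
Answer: 16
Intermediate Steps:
g(T) = 2/(-9 + T)
S(a) = 0 (S(a) = 0*(2/(-9 + 4)) = 0*(2/(-5)) = 0*(2*(-⅕)) = 0*(-⅖) = 0)
((R(-2, F) - 12) + S(0))² = ((-4*(-2) - 12) + 0)² = ((8 - 12) + 0)² = (-4 + 0)² = (-4)² = 16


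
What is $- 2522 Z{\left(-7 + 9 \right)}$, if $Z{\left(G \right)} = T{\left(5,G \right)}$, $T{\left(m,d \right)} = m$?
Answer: $-12610$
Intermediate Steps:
$Z{\left(G \right)} = 5$
$- 2522 Z{\left(-7 + 9 \right)} = \left(-2522\right) 5 = -12610$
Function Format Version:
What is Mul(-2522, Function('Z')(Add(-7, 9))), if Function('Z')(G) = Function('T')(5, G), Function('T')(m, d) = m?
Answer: -12610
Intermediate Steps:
Function('Z')(G) = 5
Mul(-2522, Function('Z')(Add(-7, 9))) = Mul(-2522, 5) = -12610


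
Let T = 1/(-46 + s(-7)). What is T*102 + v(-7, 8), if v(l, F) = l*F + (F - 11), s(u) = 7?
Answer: -801/13 ≈ -61.615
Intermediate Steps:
v(l, F) = -11 + F + F*l (v(l, F) = F*l + (-11 + F) = -11 + F + F*l)
T = -1/39 (T = 1/(-46 + 7) = 1/(-39) = -1/39 ≈ -0.025641)
T*102 + v(-7, 8) = -1/39*102 + (-11 + 8 + 8*(-7)) = -34/13 + (-11 + 8 - 56) = -34/13 - 59 = -801/13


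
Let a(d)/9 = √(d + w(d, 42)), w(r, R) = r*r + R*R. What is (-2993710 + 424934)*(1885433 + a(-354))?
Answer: -4843255040008 - 23118984*√126726 ≈ -4.8515e+12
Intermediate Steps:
w(r, R) = R² + r² (w(r, R) = r² + R² = R² + r²)
a(d) = 9*√(1764 + d + d²) (a(d) = 9*√(d + (42² + d²)) = 9*√(d + (1764 + d²)) = 9*√(1764 + d + d²))
(-2993710 + 424934)*(1885433 + a(-354)) = (-2993710 + 424934)*(1885433 + 9*√(1764 - 354 + (-354)²)) = -2568776*(1885433 + 9*√(1764 - 354 + 125316)) = -2568776*(1885433 + 9*√126726) = -4843255040008 - 23118984*√126726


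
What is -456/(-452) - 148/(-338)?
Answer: 27628/19097 ≈ 1.4467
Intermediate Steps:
-456/(-452) - 148/(-338) = -456*(-1/452) - 148*(-1/338) = 114/113 + 74/169 = 27628/19097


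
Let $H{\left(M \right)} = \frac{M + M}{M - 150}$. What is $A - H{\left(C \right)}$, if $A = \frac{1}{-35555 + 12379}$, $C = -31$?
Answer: $- \frac{1437093}{4194856} \approx -0.34258$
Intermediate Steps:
$H{\left(M \right)} = \frac{2 M}{-150 + M}$
$A = - \frac{1}{23176}$ ($A = \frac{1}{-23176} = - \frac{1}{23176} \approx -4.3148 \cdot 10^{-5}$)
$A - H{\left(C \right)} = - \frac{1}{23176} - 2 \left(-31\right) \frac{1}{-150 - 31} = - \frac{1}{23176} - 2 \left(-31\right) \frac{1}{-181} = - \frac{1}{23176} - 2 \left(-31\right) \left(- \frac{1}{181}\right) = - \frac{1}{23176} - \frac{62}{181} = - \frac{1437093}{4194856}$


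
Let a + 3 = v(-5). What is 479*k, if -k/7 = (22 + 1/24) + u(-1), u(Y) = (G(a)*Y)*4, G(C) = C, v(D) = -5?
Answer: -4348841/24 ≈ -1.8120e+5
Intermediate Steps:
a = -8 (a = -3 - 5 = -8)
u(Y) = -32*Y (u(Y) = -8*Y*4 = -32*Y)
k = -9079/24 (k = -7*((22 + 1/24) - 32*(-1)) = -7*((22 + 1/24) + 32) = -7*(529/24 + 32) = -7*1297/24 = -9079/24 ≈ -378.29)
479*k = 479*(-9079/24) = -4348841/24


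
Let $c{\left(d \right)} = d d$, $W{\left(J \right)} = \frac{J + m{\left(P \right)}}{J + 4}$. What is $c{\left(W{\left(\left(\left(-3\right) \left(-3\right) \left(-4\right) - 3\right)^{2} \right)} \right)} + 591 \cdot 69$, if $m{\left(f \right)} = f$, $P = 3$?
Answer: $\frac{94838984451}{2325625} \approx 40780.0$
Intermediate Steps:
$W{\left(J \right)} = \frac{3 + J}{4 + J}$ ($W{\left(J \right)} = \frac{J + 3}{J + 4} = \frac{3 + J}{4 + J}$)
$c{\left(d \right)} = d^{2}$
$c{\left(W{\left(\left(\left(-3\right) \left(-3\right) \left(-4\right) - 3\right)^{2} \right)} \right)} + 591 \cdot 69 = \left(\frac{3 + \left(\left(-3\right) \left(-3\right) \left(-4\right) - 3\right)^{2}}{4 + \left(\left(-3\right) \left(-3\right) \left(-4\right) - 3\right)^{2}}\right)^{2} + 591 \cdot 69 = \left(\frac{3 + \left(9 \left(-4\right) - 3\right)^{2}}{4 + \left(9 \left(-4\right) - 3\right)^{2}}\right)^{2} + 40779 = \left(\frac{3 + \left(-36 - 3\right)^{2}}{4 + \left(-36 - 3\right)^{2}}\right)^{2} + 40779 = \left(\frac{3 + \left(-39\right)^{2}}{4 + \left(-39\right)^{2}}\right)^{2} + 40779 = \left(\frac{3 + 1521}{4 + 1521}\right)^{2} + 40779 = \left(\frac{1}{1525} \cdot 1524\right)^{2} + 40779 = \left(\frac{1524}{1525}\right)^{2} + 40779 = \frac{2322576}{2325625} + 40779 = \frac{94838984451}{2325625}$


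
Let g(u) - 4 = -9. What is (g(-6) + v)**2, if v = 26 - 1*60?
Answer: 1521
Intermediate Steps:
g(u) = -5 (g(u) = 4 - 9 = -5)
v = -34 (v = 26 - 60 = -34)
(g(-6) + v)**2 = (-5 - 34)**2 = (-39)**2 = 1521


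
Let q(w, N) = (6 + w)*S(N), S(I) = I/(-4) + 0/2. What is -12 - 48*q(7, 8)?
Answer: 1236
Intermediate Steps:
S(I) = -I/4 (S(I) = I*(-¼) + 0*(½) = -I/4 + 0 = -I/4)
q(w, N) = -N*(6 + w)/4 (q(w, N) = (6 + w)*(-N/4) = -N*(6 + w)/4)
-12 - 48*q(7, 8) = -12 - (-12)*8*(6 + 7) = -12 - (-12)*8*13 = -12 - 48*(-26) = -12 + 1248 = 1236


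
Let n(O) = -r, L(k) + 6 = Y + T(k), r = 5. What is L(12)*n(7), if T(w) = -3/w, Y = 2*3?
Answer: 5/4 ≈ 1.2500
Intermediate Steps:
Y = 6
L(k) = -3/k (L(k) = -6 + (6 - 3/k) = -3/k)
n(O) = -5 (n(O) = -1*5 = -5)
L(12)*n(7) = -3/12*(-5) = -3*1/12*(-5) = -¼*(-5) = 5/4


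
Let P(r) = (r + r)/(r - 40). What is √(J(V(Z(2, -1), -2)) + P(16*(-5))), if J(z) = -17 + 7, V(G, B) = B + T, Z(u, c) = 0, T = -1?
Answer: I*√78/3 ≈ 2.9439*I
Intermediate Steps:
V(G, B) = -1 + B (V(G, B) = B - 1 = -1 + B)
J(z) = -10
P(r) = 2*r/(-40 + r) (P(r) = (2*r)/(-40 + r) = 2*r/(-40 + r))
√(J(V(Z(2, -1), -2)) + P(16*(-5))) = √(-10 + 2*(16*(-5))/(-40 + 16*(-5))) = √(-10 + 2*(-80)/(-40 - 80)) = √(-10 + 2*(-80)/(-120)) = √(-10 + 2*(-80)*(-1/120)) = √(-10 + 4/3) = √(-26/3) = I*√78/3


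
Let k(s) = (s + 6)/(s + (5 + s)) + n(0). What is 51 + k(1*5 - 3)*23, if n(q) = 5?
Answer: 1678/9 ≈ 186.44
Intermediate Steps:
k(s) = 5 + (6 + s)/(5 + 2*s) (k(s) = (s + 6)/(s + (5 + s)) + 5 = (6 + s)/(5 + 2*s) + 5 = 5 + (6 + s)/(5 + 2*s))
51 + k(1*5 - 3)*23 = 51 + ((31 + 11*(1*5 - 3))/(5 + 2*(1*5 - 3)))*23 = 51 + ((31 + 11*(5 - 3))/(5 + 2*(5 - 3)))*23 = 51 + ((31 + 11*2)/(5 + 2*2))*23 = 51 + ((31 + 22)/(5 + 4))*23 = 51 + (53/9)*23 = 51 + 1219/9 = 1678/9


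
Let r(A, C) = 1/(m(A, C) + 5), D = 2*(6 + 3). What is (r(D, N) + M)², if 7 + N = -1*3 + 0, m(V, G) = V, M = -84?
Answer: 3728761/529 ≈ 7048.7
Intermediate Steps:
N = -10 (N = -7 + (-1*3 + 0) = -7 + (-3 + 0) = -7 - 3 = -10)
D = 18 (D = 2*9 = 18)
r(A, C) = 1/(5 + A) (r(A, C) = 1/(A + 5) = 1/(5 + A))
(r(D, N) + M)² = (1/(5 + 18) - 84)² = (1/23 - 84)² = (-1931/23)² = 3728761/529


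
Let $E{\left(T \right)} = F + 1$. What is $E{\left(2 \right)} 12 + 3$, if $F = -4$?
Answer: $-33$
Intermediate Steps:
$E{\left(T \right)} = -3$ ($E{\left(T \right)} = -4 + 1 = -3$)
$E{\left(2 \right)} 12 + 3 = \left(-3\right) 12 + 3 = -36 + 3 = -33$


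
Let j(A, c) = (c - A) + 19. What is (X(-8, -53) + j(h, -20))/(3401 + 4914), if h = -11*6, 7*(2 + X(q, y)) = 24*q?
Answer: 249/58205 ≈ 0.0042780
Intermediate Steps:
X(q, y) = -2 + 24*q/7 (X(q, y) = -2 + (24*q)/7 = -2 + 24*q/7)
h = -66
j(A, c) = 19 + c - A
(X(-8, -53) + j(h, -20))/(3401 + 4914) = ((-2 + (24/7)*(-8)) + (19 - 20 - 1*(-66)))/(3401 + 4914) = ((-2 - 192/7) + (19 - 20 + 66))/8315 = (-206/7 + 65)*(1/8315) = (249/7)*(1/8315) = 249/58205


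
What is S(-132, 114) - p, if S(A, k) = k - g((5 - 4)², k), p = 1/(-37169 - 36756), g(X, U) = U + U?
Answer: -8427449/73925 ≈ -114.00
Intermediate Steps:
g(X, U) = 2*U
p = -1/73925 (p = 1/(-73925) = -1/73925 ≈ -1.3527e-5)
S(A, k) = -k (S(A, k) = k - 2*k = -k)
S(-132, 114) - p = -1*114 - 1*(-1/73925) = -114 + 1/73925 = -8427449/73925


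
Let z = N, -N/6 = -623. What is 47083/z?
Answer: 47083/3738 ≈ 12.596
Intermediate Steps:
N = 3738 (N = -6*(-623) = 3738)
z = 3738
47083/z = 47083/3738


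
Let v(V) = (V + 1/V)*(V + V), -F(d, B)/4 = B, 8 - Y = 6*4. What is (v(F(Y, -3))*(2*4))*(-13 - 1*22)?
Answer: -81200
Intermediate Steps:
Y = -16 (Y = 8 - 6*4 = 8 - 1*24 = 8 - 24 = -16)
F(d, B) = -4*B
v(V) = 2*V*(V + 1/V) (v(V) = (V + 1/V)*(2*V) = 2*V*(V + 1/V))
(v(F(Y, -3))*(2*4))*(-13 - 1*22) = ((2 + 2*(-4*(-3))²)*(2*4))*(-13 - 1*22) = ((2 + 2*12²)*8)*(-13 - 22) = ((2 + 2*144)*8)*(-35) = ((2 + 288)*8)*(-35) = (290*8)*(-35) = 2320*(-35) = -81200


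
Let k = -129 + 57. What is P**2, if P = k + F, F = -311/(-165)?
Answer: 133841761/27225 ≈ 4916.1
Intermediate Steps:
F = 311/165 (F = -311*(-1/165) = 311/165 ≈ 1.8848)
k = -72
P = -11569/165 (P = -72 + 311/165 = -11569/165 ≈ -70.115)
P**2 = (-11569/165)**2 = 133841761/27225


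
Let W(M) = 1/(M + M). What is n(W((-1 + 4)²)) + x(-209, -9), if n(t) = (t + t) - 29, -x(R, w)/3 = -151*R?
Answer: -852353/9 ≈ -94706.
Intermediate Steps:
x(R, w) = 453*R (x(R, w) = -(-453)*R = 453*R)
W(M) = 1/(2*M)
n(t) = -29 + 2*t (n(t) = 2*t - 29 = -29 + 2*t)
n(W((-1 + 4)²)) + x(-209, -9) = (-29 + 2*(1/(2*((-1 + 4)²)))) + 453*(-209) = (-29 + 2*(1/(2*(3²)))) - 94677 = (-29 + 2*((½)/9)) - 94677 = (-29 + 2*((½)*(⅑))) - 94677 = (-29 + 2*(1/18)) - 94677 = (-29 + ⅑) - 94677 = -260/9 - 94677 = -852353/9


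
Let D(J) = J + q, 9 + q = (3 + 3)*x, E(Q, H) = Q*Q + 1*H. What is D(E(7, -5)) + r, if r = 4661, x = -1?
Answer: 4690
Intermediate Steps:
E(Q, H) = H + Q**2 (E(Q, H) = Q**2 + H = H + Q**2)
q = -15 (q = -9 + (3 + 3)*(-1) = -9 + 6*(-1) = -9 - 6 = -15)
D(J) = -15 + J (D(J) = J - 15 = -15 + J)
D(E(7, -5)) + r = (-15 + (-5 + 7**2)) + 4661 = (-15 + (-5 + 49)) + 4661 = (-15 + 44) + 4661 = 29 + 4661 = 4690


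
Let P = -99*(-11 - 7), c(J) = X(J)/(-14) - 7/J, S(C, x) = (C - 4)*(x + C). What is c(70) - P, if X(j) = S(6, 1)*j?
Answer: -18521/10 ≈ -1852.1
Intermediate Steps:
S(C, x) = (-4 + C)*(C + x)
X(j) = 14*j (X(j) = (6² - 4*6 - 4*1 + 6*1)*j = (36 - 24 - 4 + 6)*j = 14*j)
c(J) = -J - 7/J (c(J) = (14*J)/(-14) - 7/J = (14*J)*(-1/14) - 7/J = -J - 7/J)
P = 1782 (P = -99*(-18) = 1782)
c(70) - P = (-1*70 - 7/70) - 1*1782 = (-70 - 7*1/70) - 1782 = (-70 - ⅒) - 1782 = -701/10 - 1782 = -18521/10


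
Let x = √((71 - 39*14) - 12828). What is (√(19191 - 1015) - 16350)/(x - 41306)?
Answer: (16350 - 16*√71)/(41306 - I*√13303) ≈ 0.39256 + 0.0010961*I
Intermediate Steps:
x = I*√13303 (x = √((71 - 546) - 12828) = √(-475 - 12828) = √(-13303) = I*√13303 ≈ 115.34*I)
(√(19191 - 1015) - 16350)/(x - 41306) = (√(19191 - 1015) - 16350)/(I*√13303 - 41306) = (√18176 - 16350)/(-41306 + I*√13303) = (16*√71 - 16350)/(-41306 + I*√13303) = (-16350 + 16*√71)/(-41306 + I*√13303)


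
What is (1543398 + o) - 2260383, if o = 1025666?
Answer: 308681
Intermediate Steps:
(1543398 + o) - 2260383 = (1543398 + 1025666) - 2260383 = 2569064 - 2260383 = 308681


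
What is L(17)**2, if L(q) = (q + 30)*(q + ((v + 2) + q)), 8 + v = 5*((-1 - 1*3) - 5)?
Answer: 638401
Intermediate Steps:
v = -53 (v = -8 + 5*((-1 - 1*3) - 5) = -8 + 5*((-1 - 3) - 5) = -8 + 5*(-4 - 5) = -8 + 5*(-9) = -8 - 45 = -53)
L(q) = (-51 + 2*q)*(30 + q) (L(q) = (q + 30)*(q + ((-53 + 2) + q)) = (30 + q)*(q + (-51 + q)) = (30 + q)*(-51 + 2*q) = (-51 + 2*q)*(30 + q))
L(17)**2 = (-1530 + 2*17**2 + 9*17)**2 = (-1530 + 2*289 + 153)**2 = (-1530 + 578 + 153)**2 = (-799)**2 = 638401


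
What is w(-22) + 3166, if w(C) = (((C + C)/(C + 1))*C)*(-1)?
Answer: 67454/21 ≈ 3212.1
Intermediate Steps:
w(C) = -2*C**2/(1 + C) (w(C) = (((2*C)/(1 + C))*C)*(-1) = ((2*C/(1 + C))*C)*(-1) = (2*C**2/(1 + C))*(-1) = -2*C**2/(1 + C))
w(-22) + 3166 = -2*(-22)**2/(1 - 22) + 3166 = -2*484/(-21) + 3166 = -2*484*(-1/21) + 3166 = 968/21 + 3166 = 67454/21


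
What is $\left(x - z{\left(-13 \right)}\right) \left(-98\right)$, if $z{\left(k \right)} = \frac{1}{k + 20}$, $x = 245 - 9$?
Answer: $-23114$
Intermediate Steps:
$x = 236$
$z{\left(k \right)} = \frac{1}{20 + k}$
$\left(x - z{\left(-13 \right)}\right) \left(-98\right) = \left(236 - \frac{1}{20 - 13}\right) \left(-98\right) = \left(236 - \frac{1}{7}\right) \left(-98\right) = \frac{1651}{7} \left(-98\right) = -23114$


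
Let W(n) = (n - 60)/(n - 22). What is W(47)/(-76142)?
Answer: 13/1903550 ≈ 6.8293e-6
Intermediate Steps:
W(n) = (-60 + n)/(-22 + n)
W(47)/(-76142) = ((-60 + 47)/(-22 + 47))/(-76142) = (-13/25)*(-1/76142) = ((1/25)*(-13))*(-1/76142) = -13/25*(-1/76142) = 13/1903550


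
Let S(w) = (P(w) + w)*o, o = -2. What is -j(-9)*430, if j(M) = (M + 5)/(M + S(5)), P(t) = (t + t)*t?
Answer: -1720/119 ≈ -14.454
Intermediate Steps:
P(t) = 2*t² (P(t) = (2*t)*t = 2*t²)
S(w) = -4*w² - 2*w (S(w) = (2*w² + w)*(-2) = (w + 2*w²)*(-2) = -4*w² - 2*w)
j(M) = (5 + M)/(-110 + M) (j(M) = (M + 5)/(M + 2*5*(-1 - 2*5)) = (5 + M)/(M + 2*5*(-1 - 10)) = (5 + M)/(M + 2*5*(-11)) = (5 + M)/(M - 110) = (5 + M)/(-110 + M))
-j(-9)*430 = -(5 - 9)/(-110 - 9)*430 = --4/(-119)*430 = -(-1/119*(-4))*430 = -4*430/119 = -1*1720/119 = -1720/119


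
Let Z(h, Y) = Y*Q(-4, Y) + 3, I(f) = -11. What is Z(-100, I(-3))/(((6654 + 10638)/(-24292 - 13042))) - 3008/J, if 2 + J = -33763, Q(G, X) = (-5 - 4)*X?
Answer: 10371550153/4423215 ≈ 2344.8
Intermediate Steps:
Q(G, X) = -9*X
J = -33765 (J = -2 - 33763 = -33765)
Z(h, Y) = 3 - 9*Y² (Z(h, Y) = Y*(-9*Y) + 3 = -9*Y² + 3 = 3 - 9*Y²)
Z(-100, I(-3))/(((6654 + 10638)/(-24292 - 13042))) - 3008/J = (3 - 9*(-11)²)/(((6654 + 10638)/(-24292 - 13042))) - 3008/(-33765) = (3 - 9*121)/((17292/(-37334))) - 3008*(-1/33765) = (3 - 1089)/((17292*(-1/37334))) + 3008/33765 = -1086/(-786/1697) + 3008/33765 = -1086*(-1697/786) + 3008/33765 = 307157/131 + 3008/33765 = 10371550153/4423215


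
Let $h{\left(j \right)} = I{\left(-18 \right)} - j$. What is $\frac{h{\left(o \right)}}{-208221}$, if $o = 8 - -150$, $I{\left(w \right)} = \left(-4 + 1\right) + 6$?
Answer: $\frac{155}{208221} \approx 0.0007444$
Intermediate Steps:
$I{\left(w \right)} = 3$ ($I{\left(w \right)} = -3 + 6 = 3$)
$o = 158$ ($o = 8 + 150 = 158$)
$h{\left(j \right)} = 3 - j$
$\frac{h{\left(o \right)}}{-208221} = \frac{3 - 158}{-208221} = \left(3 - 158\right) \left(- \frac{1}{208221}\right) = \left(-155\right) \left(- \frac{1}{208221}\right) = \frac{155}{208221}$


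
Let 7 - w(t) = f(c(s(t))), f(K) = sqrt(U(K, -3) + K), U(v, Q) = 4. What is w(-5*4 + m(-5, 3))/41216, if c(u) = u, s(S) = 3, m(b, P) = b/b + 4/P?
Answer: 1/5888 - sqrt(7)/41216 ≈ 0.00010564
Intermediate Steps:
m(b, P) = 1 + 4/P
f(K) = sqrt(4 + K)
w(t) = 7 - sqrt(7) (w(t) = 7 - sqrt(4 + 3) = 7 - sqrt(7))
w(-5*4 + m(-5, 3))/41216 = (7 - sqrt(7))/41216 = (7 - sqrt(7))*(1/41216) = 1/5888 - sqrt(7)/41216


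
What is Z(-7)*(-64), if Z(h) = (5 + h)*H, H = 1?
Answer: 128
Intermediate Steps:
Z(h) = 5 + h (Z(h) = (5 + h)*1 = 5 + h)
Z(-7)*(-64) = (5 - 7)*(-64) = -2*(-64) = 128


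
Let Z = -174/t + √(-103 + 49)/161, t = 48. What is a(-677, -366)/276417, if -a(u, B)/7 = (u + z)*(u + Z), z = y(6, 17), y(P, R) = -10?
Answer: -2909445/245704 + 229*I*√6/706399 ≈ -11.841 + 0.00079407*I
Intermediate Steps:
z = -10
Z = -29/8 + 3*I*√6/161 (Z = -174/48 + √(-103 + 49)/161 = -174*1/48 + √(-54)*(1/161) = -29/8 + (3*I*√6)*(1/161) = -29/8 + 3*I*√6/161 ≈ -3.625 + 0.045643*I)
a(u, B) = -7*(-10 + u)*(-29/8 + u + 3*I*√6/161) (a(u, B) = -7*(u - 10)*(u + (-29/8 + 3*I*√6/161)) = -7*(-10 + u)*(-29/8 + u + 3*I*√6/161))
a(-677, -366)/276417 = (-1015/4 - 7*(-677)² + (763/8)*(-677) + 30*I*√6/23 - 3/23*I*(-677)*√6)/276417 = (-1015/4 - 7*458329 - 516551/8 + 30*I*√6/23 + 2031*I*√6/23)*(1/276417) = (-1015/4 - 3208303 - 516551/8 + 30*I*√6/23 + 2031*I*√6/23)*(1/276417) = (-26185005/8 + 2061*I*√6/23)*(1/276417) = -2909445/245704 + 229*I*√6/706399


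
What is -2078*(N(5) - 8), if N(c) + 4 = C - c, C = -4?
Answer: 43638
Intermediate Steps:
N(c) = -8 - c (N(c) = -4 + (-4 - c) = -8 - c)
-2078*(N(5) - 8) = -2078*((-8 - 1*5) - 8) = -2078*((-8 - 5) - 8) = -2078*(-13 - 8) = -2078*(-21) = 43638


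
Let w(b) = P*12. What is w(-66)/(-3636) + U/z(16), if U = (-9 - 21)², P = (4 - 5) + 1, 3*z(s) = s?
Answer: 675/4 ≈ 168.75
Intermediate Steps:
z(s) = s/3
P = 0 (P = -1 + 1 = 0)
w(b) = 0 (w(b) = 0*12 = 0)
U = 900 (U = (-30)² = 900)
w(-66)/(-3636) + U/z(16) = 0/(-3636) + 900/(((⅓)*16)) = 0*(-1/3636) + 900/(16/3) = 0 + 900*(3/16) = 0 + 675/4 = 675/4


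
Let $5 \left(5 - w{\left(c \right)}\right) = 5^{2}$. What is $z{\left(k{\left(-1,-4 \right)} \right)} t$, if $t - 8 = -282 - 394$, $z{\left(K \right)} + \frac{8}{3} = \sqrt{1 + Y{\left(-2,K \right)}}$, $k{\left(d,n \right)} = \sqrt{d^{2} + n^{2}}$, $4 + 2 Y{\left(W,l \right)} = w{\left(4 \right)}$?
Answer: $\frac{5344}{3} - 668 i \approx 1781.3 - 668.0 i$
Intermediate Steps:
$w{\left(c \right)} = 0$ ($w{\left(c \right)} = 5 - \frac{5^{2}}{5} = 5 - 5 = 0$)
$Y{\left(W,l \right)} = -2$ ($Y{\left(W,l \right)} = -2 + \frac{1}{2} \cdot 0 = -2 + 0 = -2$)
$z{\left(K \right)} = - \frac{8}{3} + i$ ($z{\left(K \right)} = - \frac{8}{3} + \sqrt{1 - 2} = - \frac{8}{3} + \sqrt{-1} = - \frac{8}{3} + i$)
$t = -668$ ($t = 8 - 676 = -668$)
$z{\left(k{\left(-1,-4 \right)} \right)} t = \left(- \frac{8}{3} + i\right) \left(-668\right) = \frac{5344}{3} - 668 i$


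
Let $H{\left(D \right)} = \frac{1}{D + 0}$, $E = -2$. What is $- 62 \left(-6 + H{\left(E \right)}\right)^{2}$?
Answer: $- \frac{5239}{2} \approx -2619.5$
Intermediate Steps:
$H{\left(D \right)} = \frac{1}{D}$
$- 62 \left(-6 + H{\left(E \right)}\right)^{2} = - 62 \left(-6 + \frac{1}{-2}\right)^{2} = - 62 \left(-6 - \frac{1}{2}\right)^{2} = - 62 \left(- \frac{13}{2}\right)^{2} = \left(-62\right) \frac{169}{4} = - \frac{5239}{2}$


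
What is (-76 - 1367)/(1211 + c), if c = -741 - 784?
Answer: 1443/314 ≈ 4.5955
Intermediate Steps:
c = -1525
(-76 - 1367)/(1211 + c) = (-76 - 1367)/(1211 - 1525) = -1443/(-314) = -1443*(-1/314) = 1443/314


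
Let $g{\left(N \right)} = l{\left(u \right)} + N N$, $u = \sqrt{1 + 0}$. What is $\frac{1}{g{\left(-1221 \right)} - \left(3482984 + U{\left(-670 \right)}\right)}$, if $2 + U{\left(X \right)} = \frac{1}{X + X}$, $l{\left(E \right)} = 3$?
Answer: $- \frac{1340}{2669464919} \approx -5.0197 \cdot 10^{-7}$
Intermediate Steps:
$u = 1$ ($u = \sqrt{1} = 1$)
$U{\left(X \right)} = -2 + \frac{1}{2 X}$ ($U{\left(X \right)} = -2 + \frac{1}{X + X} = -2 + \frac{1}{2 X}$)
$g{\left(N \right)} = 3 + N^{2}$ ($g{\left(N \right)} = 3 + N N = 3 + N^{2}$)
$\frac{1}{g{\left(-1221 \right)} - \left(3482984 + U{\left(-670 \right)}\right)} = \frac{1}{\left(3 + \left(-1221\right)^{2}\right) - \left(3482982 - \frac{1}{1340}\right)} = \frac{1}{\left(3 + 1490841\right) - \left(3482982 - \frac{1}{1340}\right)} = \frac{1}{1490844 - \frac{4667195879}{1340}} = \frac{1}{- \frac{2669464919}{1340}} = - \frac{1340}{2669464919}$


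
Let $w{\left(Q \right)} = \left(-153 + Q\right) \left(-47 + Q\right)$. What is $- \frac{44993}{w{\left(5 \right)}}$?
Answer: $- \frac{44993}{6216} \approx -7.2383$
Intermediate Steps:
$- \frac{44993}{w{\left(5 \right)}} = - \frac{44993}{7191 + 5^{2} - 1000} = - \frac{44993}{7191 + 25 - 1000} = - \frac{44993}{6216}$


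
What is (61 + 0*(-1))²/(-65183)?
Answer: -3721/65183 ≈ -0.057085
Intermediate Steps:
(61 + 0*(-1))²/(-65183) = (61 + 0)²*(-1/65183) = 61²*(-1/65183) = 3721*(-1/65183) = -3721/65183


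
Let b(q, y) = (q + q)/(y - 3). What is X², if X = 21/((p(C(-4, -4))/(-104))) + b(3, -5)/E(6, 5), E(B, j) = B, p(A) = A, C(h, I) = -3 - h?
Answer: 305305729/64 ≈ 4.7704e+6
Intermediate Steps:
b(q, y) = 2*q/(-3 + y) (b(q, y) = (2*q)/(-3 + y) = 2*q/(-3 + y))
X = -17473/8 (X = 21/(((-3 - 1*(-4))/(-104))) + (2*3/(-3 - 5))/6 = 21/(((-3 + 4)*(-1/104))) + (2*3/(-8))*(⅙) = 21/((1*(-1/104))) + (2*3*(-⅛))*(⅙) = 21/(-1/104) - ¾*⅙ = 21*(-104) - ⅛ = -2184 - ⅛ = -17473/8 ≈ -2184.1)
X² = (-17473/8)² = 305305729/64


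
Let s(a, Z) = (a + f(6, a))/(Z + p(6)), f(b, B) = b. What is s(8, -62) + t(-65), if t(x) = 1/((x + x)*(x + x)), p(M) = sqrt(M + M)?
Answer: -1833171/8095100 - 7*sqrt(3)/958 ≈ -0.23911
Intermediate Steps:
p(M) = sqrt(2)*sqrt(M) (p(M) = sqrt(2*M) = sqrt(2)*sqrt(M))
s(a, Z) = (6 + a)/(Z + 2*sqrt(3)) (s(a, Z) = (a + 6)/(Z + sqrt(2)*sqrt(6)) = (6 + a)/(Z + 2*sqrt(3)))
t(x) = 1/(4*x**2) (t(x) = 1/((2*x)*(2*x)) = 1/(4*x**2))
s(8, -62) + t(-65) = (6 + 8)/(-62 + 2*sqrt(3)) + (1/4)/(-65)**2 = 14/(-62 + 2*sqrt(3)) + (1/4)*(1/4225) = 14/(-62 + 2*sqrt(3)) + 1/16900 = 1/16900 + 14/(-62 + 2*sqrt(3))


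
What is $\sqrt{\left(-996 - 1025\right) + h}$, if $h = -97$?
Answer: $i \sqrt{2118} \approx 46.022 i$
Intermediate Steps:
$\sqrt{\left(-996 - 1025\right) + h} = \sqrt{\left(-996 - 1025\right) - 97} = \sqrt{-2021 - 97} = \sqrt{-2118} = i \sqrt{2118}$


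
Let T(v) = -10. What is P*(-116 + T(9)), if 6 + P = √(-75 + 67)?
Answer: 756 - 252*I*√2 ≈ 756.0 - 356.38*I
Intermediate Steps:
P = -6 + 2*I*√2 (P = -6 + √(-75 + 67) = -6 + √(-8) = -6 + 2*I*√2 ≈ -6.0 + 2.8284*I)
P*(-116 + T(9)) = (-6 + 2*I*√2)*(-116 - 10) = (-6 + 2*I*√2)*(-126) = 756 - 252*I*√2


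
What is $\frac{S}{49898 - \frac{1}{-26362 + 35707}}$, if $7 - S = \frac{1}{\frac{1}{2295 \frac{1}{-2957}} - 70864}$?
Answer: $\frac{1519834960590}{10833795974592019} \approx 0.00014029$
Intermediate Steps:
$S = \frac{1138453154}{162635837}$ ($S = 7 - \frac{1}{\frac{1}{2295 \frac{1}{-2957}} - 70864} = 7 - \frac{1}{\frac{1}{2295 \left(- \frac{1}{2957}\right)} - 70864} = 7 - \frac{1}{\frac{1}{- \frac{2295}{2957}} - 70864} = 7 - \frac{1}{- \frac{2957}{2295} - 70864} = 7 - \frac{1}{- \frac{162635837}{2295}} = 7 - - \frac{2295}{162635837} = 7 + \frac{2295}{162635837} = \frac{1138453154}{162635837} \approx 7.0$)
$\frac{S}{49898 - \frac{1}{-26362 + 35707}} = \frac{1138453154}{162635837 \left(49898 - \frac{1}{-26362 + 35707}\right)} = \frac{1138453154}{162635837 \left(49898 - \frac{1}{9345}\right)} = \frac{1138453154}{162635837 \cdot \frac{466296809}{9345}} = \frac{1138453154}{162635837} \cdot \frac{9345}{466296809} = \frac{1519834960590}{10833795974592019}$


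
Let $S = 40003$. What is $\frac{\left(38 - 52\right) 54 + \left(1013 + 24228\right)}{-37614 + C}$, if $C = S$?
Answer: $\frac{24485}{2389} \approx 10.249$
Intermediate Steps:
$C = 40003$
$\frac{\left(38 - 52\right) 54 + \left(1013 + 24228\right)}{-37614 + C} = \frac{\left(38 - 52\right) 54 + \left(1013 + 24228\right)}{-37614 + 40003} = \frac{\left(-14\right) 54 + 25241}{2389} = \left(-756 + 25241\right) \frac{1}{2389} = 24485 \cdot \frac{1}{2389} = \frac{24485}{2389}$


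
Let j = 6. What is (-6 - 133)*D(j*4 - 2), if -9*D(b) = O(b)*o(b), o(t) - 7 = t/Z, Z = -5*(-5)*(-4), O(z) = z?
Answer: 172777/75 ≈ 2303.7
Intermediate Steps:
Z = -100 (Z = 25*(-4) = -100)
o(t) = 7 - t/100 (o(t) = 7 + t/(-100) = 7 + t*(-1/100) = 7 - t/100)
D(b) = -b*(7 - b/100)/9
(-6 - 133)*D(j*4 - 2) = (-6 - 133)*((6*4 - 2)*(-700 + (6*4 - 2))/900) = -139*(24 - 2)*(-700 + (24 - 2))/900 = -139*22*(-700 + 22)/900 = -139*22*(-678)/900 = -139*(-1243/75) = 172777/75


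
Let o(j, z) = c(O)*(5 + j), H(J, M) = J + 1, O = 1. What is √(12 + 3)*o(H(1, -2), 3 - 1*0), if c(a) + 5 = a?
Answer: -28*√15 ≈ -108.44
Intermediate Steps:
H(J, M) = 1 + J
c(a) = -5 + a
o(j, z) = -20 - 4*j (o(j, z) = (-5 + 1)*(5 + j) = -4*(5 + j) = -20 - 4*j)
√(12 + 3)*o(H(1, -2), 3 - 1*0) = √(12 + 3)*(-20 - 4*(1 + 1)) = √15*(-20 - 4*2) = √15*(-20 - 8) = √15*(-28) = -28*√15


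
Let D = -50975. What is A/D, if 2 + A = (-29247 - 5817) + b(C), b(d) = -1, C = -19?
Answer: 35067/50975 ≈ 0.68793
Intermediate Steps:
A = -35067 (A = -2 + ((-29247 - 5817) - 1) = -2 + (-35064 - 1) = -2 - 35065 = -35067)
A/D = -35067/(-50975) = -35067*(-1/50975) = 35067/50975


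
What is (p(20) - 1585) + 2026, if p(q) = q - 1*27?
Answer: 434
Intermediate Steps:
p(q) = -27 + q (p(q) = q - 27 = -27 + q)
(p(20) - 1585) + 2026 = ((-27 + 20) - 1585) + 2026 = (-7 - 1585) + 2026 = -1592 + 2026 = 434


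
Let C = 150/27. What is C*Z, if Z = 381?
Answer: 6350/3 ≈ 2116.7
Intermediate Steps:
C = 50/9 (C = 150*(1/27) = 50/9 ≈ 5.5556)
C*Z = (50/9)*381 = 6350/3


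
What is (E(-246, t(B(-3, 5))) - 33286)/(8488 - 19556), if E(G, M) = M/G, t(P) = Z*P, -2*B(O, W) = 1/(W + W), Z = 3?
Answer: 54589039/18151520 ≈ 3.0074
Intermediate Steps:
B(O, W) = -1/(4*W) (B(O, W) = -1/(2*(W + W)) = -1/(2*W)/2 = -1/(4*W))
t(P) = 3*P
(E(-246, t(B(-3, 5))) - 33286)/(8488 - 19556) = ((3*(-¼/5))/(-246) - 33286)/(8488 - 19556) = ((3*(-¼*⅕))*(-1/246) - 33286)/(-11068) = ((3*(-1/20))*(-1/246) - 33286)*(-1/11068) = (-3/20*(-1/246) - 33286)*(-1/11068) = (1/1640 - 33286)*(-1/11068) = -54589039/1640*(-1/11068) = 54589039/18151520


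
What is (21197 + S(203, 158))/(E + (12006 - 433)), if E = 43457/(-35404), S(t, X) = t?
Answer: 151529120/81937407 ≈ 1.8493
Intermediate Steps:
E = -43457/35404 (E = 43457*(-1/35404) = -43457/35404 ≈ -1.2275)
(21197 + S(203, 158))/(E + (12006 - 433)) = (21197 + 203)/(-43457/35404 + (12006 - 433)) = 21400/(-43457/35404 + 11573) = 21400/(409687035/35404) = 21400*(35404/409687035) = 151529120/81937407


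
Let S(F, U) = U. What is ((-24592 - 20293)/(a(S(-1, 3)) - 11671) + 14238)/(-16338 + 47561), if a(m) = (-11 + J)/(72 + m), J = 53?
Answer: 4155215243/9109653703 ≈ 0.45613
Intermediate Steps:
a(m) = 42/(72 + m) (a(m) = (-11 + 53)/(72 + m) = 42/(72 + m))
((-24592 - 20293)/(a(S(-1, 3)) - 11671) + 14238)/(-16338 + 47561) = ((-24592 - 20293)/(42/(72 + 3) - 11671) + 14238)/(-16338 + 47561) = (-44885/(42/75 - 11671) + 14238)/31223 = (-44885/(42*(1/75) - 11671) + 14238)*(1/31223) = (-44885/(14/25 - 11671) + 14238)*(1/31223) = (-44885/(-291761/25) + 14238)*(1/31223) = (-44885*(-25/291761) + 14238)*(1/31223) = (1122125/291761 + 14238)*(1/31223) = (4155215243/291761)*(1/31223) = 4155215243/9109653703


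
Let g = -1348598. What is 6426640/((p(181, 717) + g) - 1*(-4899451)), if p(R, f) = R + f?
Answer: 6426640/3551751 ≈ 1.8094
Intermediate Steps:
6426640/((p(181, 717) + g) - 1*(-4899451)) = 6426640/(((181 + 717) - 1348598) - 1*(-4899451)) = 6426640/((898 - 1348598) + 4899451) = 6426640/(-1347700 + 4899451) = 6426640/3551751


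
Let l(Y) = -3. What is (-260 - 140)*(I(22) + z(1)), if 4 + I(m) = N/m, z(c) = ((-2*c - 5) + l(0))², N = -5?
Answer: -421400/11 ≈ -38309.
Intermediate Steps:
z(c) = (-8 - 2*c)² (z(c) = ((-2*c - 5) - 3)² = ((-5 - 2*c) - 3)² = (-8 - 2*c)²)
I(m) = -4 - 5/m
(-260 - 140)*(I(22) + z(1)) = (-260 - 140)*((-4 - 5/22) + 4*(4 + 1)²) = -400*((-4 - 5*1/22) + 4*5²) = -400*((-4 - 5/22) + 4*25) = -400*(-93/22 + 100) = -400*2107/22 = -421400/11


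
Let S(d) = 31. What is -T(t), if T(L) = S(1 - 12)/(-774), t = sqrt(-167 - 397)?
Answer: 31/774 ≈ 0.040052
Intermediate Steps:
t = 2*I*sqrt(141) (t = sqrt(-564) = 2*I*sqrt(141) ≈ 23.749*I)
T(L) = -31/774 (T(L) = 31/(-774) = 31*(-1/774) = -31/774)
-T(t) = -1*(-31/774) = 31/774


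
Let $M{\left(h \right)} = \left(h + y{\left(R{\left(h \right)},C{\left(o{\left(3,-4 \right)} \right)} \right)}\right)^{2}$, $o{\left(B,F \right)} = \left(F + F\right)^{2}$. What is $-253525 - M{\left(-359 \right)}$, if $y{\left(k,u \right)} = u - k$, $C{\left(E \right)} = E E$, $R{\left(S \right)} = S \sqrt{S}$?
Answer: $32049585 - 2683166 i \sqrt{359} \approx 3.205 \cdot 10^{7} - 5.0839 \cdot 10^{7} i$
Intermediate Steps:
$R{\left(S \right)} = S^{\frac{3}{2}}$
$o{\left(B,F \right)} = 4 F^{2}$ ($o{\left(B,F \right)} = \left(2 F\right)^{2} = 4 F^{2}$)
$C{\left(E \right)} = E^{2}$
$M{\left(h \right)} = \left(4096 + h - h^{\frac{3}{2}}\right)^{2}$ ($M{\left(h \right)} = \left(h - \left(-4096 + h^{\frac{3}{2}}\right)\right)^{2} = \left(4096 + h - h^{\frac{3}{2}}\right)^{2}$)
$-253525 - M{\left(-359 \right)} = -253525 - \left(4096 - 359 - \left(-359\right)^{\frac{3}{2}}\right)^{2} = -253525 - \left(4096 - 359 - - 359 i \sqrt{359}\right)^{2} = -253525 - \left(4096 - 359 + 359 i \sqrt{359}\right)^{2} = -253525 - \left(3737 + 359 i \sqrt{359}\right)^{2}$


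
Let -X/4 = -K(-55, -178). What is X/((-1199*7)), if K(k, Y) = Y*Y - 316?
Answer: -125472/8393 ≈ -14.950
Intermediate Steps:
K(k, Y) = -316 + Y² (K(k, Y) = Y² - 316 = -316 + Y²)
X = 125472 (X = -(-4)*(-316 + (-178)²) = -(-4)*(-316 + 31684) = -(-4)*31368 = -4*(-31368) = 125472)
X/((-1199*7)) = 125472/((-1199*7)) = 125472/(-8393) = 125472*(-1/8393) = -125472/8393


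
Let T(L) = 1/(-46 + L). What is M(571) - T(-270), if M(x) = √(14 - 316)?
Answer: 1/316 + I*√302 ≈ 0.0031646 + 17.378*I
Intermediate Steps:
M(x) = I*√302 (M(x) = √(-302) = I*√302)
M(571) - T(-270) = I*√302 - 1/(-46 - 270) = I*√302 - 1/(-316) = I*√302 - 1*(-1/316) = I*√302 + 1/316 = 1/316 + I*√302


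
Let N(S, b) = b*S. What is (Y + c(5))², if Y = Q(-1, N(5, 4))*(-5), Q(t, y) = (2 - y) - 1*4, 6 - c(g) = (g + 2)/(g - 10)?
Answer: 344569/25 ≈ 13783.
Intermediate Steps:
N(S, b) = S*b
c(g) = 6 - (2 + g)/(-10 + g) (c(g) = 6 - (g + 2)/(g - 10) = 6 - (2 + g)/(-10 + g))
Q(t, y) = -2 - y (Q(t, y) = (2 - y) - 4 = -2 - y)
Y = 110 (Y = (-2 - 5*4)*(-5) = (-2 - 1*20)*(-5) = (-2 - 20)*(-5) = -22*(-5) = 110)
(Y + c(5))² = (110 + (-62 + 5*5)/(-10 + 5))² = (110 + (-62 + 25)/(-5))² = (110 - ⅕*(-37))² = (110 + 37/5)² = (587/5)² = 344569/25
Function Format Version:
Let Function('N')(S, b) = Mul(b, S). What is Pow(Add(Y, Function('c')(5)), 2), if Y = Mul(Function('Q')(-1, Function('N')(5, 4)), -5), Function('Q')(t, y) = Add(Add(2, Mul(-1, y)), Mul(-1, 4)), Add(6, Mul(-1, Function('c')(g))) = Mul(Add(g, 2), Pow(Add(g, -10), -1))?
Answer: Rational(344569, 25) ≈ 13783.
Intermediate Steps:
Function('N')(S, b) = Mul(S, b)
Function('c')(g) = Add(6, Mul(-1, Pow(Add(-10, g), -1), Add(2, g))) (Function('c')(g) = Add(6, Mul(-1, Mul(Add(g, 2), Pow(Add(g, -10), -1)))) = Add(6, Mul(-1, Mul(Add(2, g), Pow(Add(-10, g), -1)))) = Add(6, Mul(-1, Mul(Pow(Add(-10, g), -1), Add(2, g)))) = Add(6, Mul(-1, Pow(Add(-10, g), -1), Add(2, g))))
Function('Q')(t, y) = Add(-2, Mul(-1, y)) (Function('Q')(t, y) = Add(Add(2, Mul(-1, y)), -4) = Add(-2, Mul(-1, y)))
Y = 110 (Y = Mul(Add(-2, Mul(-1, Mul(5, 4))), -5) = Mul(Add(-2, Mul(-1, 20)), -5) = Mul(Add(-2, -20), -5) = Mul(-22, -5) = 110)
Pow(Add(Y, Function('c')(5)), 2) = Pow(Add(110, Mul(Pow(Add(-10, 5), -1), Add(-62, Mul(5, 5)))), 2) = Pow(Add(110, Mul(Pow(-5, -1), Add(-62, 25))), 2) = Pow(Add(110, Mul(Rational(-1, 5), -37)), 2) = Pow(Add(110, Rational(37, 5)), 2) = Pow(Rational(587, 5), 2) = Rational(344569, 25)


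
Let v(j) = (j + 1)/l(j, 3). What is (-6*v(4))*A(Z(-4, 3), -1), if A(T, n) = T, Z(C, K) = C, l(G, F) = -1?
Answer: -120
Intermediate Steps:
v(j) = -1 - j (v(j) = (j + 1)/(-1) = (1 + j)*(-1) = -1 - j)
(-6*v(4))*A(Z(-4, 3), -1) = -6*(-1 - 1*4)*(-4) = -6*(-1 - 4)*(-4) = -6*(-5)*(-4) = 30*(-4) = -120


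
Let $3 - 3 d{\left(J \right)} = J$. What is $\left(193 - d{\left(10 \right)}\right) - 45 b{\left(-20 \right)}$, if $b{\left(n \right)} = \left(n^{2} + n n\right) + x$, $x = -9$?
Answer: $- \frac{106199}{3} \approx -35400.0$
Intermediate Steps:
$d{\left(J \right)} = 1 - \frac{J}{3}$
$b{\left(n \right)} = -9 + 2 n^{2}$ ($b{\left(n \right)} = \left(n^{2} + n n\right) - 9 = \left(n^{2} + n^{2}\right) - 9 = 2 n^{2} - 9 = -9 + 2 n^{2}$)
$\left(193 - d{\left(10 \right)}\right) - 45 b{\left(-20 \right)} = \left(193 - \left(1 - \frac{10}{3}\right)\right) - 45 \left(-9 + 2 \left(-20\right)^{2}\right) = \left(193 - \left(1 - \frac{10}{3}\right)\right) - 45 \left(-9 + 2 \cdot 400\right) = \left(193 - - \frac{7}{3}\right) - 45 \left(-9 + 800\right) = \left(193 + \frac{7}{3}\right) - 35595 = \frac{586}{3} - 35595 = - \frac{106199}{3}$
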